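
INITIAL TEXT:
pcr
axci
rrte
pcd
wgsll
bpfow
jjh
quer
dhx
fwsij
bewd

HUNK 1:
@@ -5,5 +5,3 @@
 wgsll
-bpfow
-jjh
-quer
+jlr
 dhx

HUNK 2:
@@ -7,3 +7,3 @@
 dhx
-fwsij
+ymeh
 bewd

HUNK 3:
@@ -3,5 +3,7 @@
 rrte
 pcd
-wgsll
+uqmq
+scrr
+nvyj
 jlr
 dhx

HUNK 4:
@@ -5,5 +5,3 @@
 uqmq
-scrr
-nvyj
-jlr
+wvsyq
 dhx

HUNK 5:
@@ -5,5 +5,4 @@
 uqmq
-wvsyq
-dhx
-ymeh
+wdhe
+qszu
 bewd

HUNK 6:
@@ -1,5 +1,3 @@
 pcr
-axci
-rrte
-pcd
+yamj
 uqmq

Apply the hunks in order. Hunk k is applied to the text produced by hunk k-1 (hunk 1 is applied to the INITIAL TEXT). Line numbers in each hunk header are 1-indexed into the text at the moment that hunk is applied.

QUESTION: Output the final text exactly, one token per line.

Answer: pcr
yamj
uqmq
wdhe
qszu
bewd

Derivation:
Hunk 1: at line 5 remove [bpfow,jjh,quer] add [jlr] -> 9 lines: pcr axci rrte pcd wgsll jlr dhx fwsij bewd
Hunk 2: at line 7 remove [fwsij] add [ymeh] -> 9 lines: pcr axci rrte pcd wgsll jlr dhx ymeh bewd
Hunk 3: at line 3 remove [wgsll] add [uqmq,scrr,nvyj] -> 11 lines: pcr axci rrte pcd uqmq scrr nvyj jlr dhx ymeh bewd
Hunk 4: at line 5 remove [scrr,nvyj,jlr] add [wvsyq] -> 9 lines: pcr axci rrte pcd uqmq wvsyq dhx ymeh bewd
Hunk 5: at line 5 remove [wvsyq,dhx,ymeh] add [wdhe,qszu] -> 8 lines: pcr axci rrte pcd uqmq wdhe qszu bewd
Hunk 6: at line 1 remove [axci,rrte,pcd] add [yamj] -> 6 lines: pcr yamj uqmq wdhe qszu bewd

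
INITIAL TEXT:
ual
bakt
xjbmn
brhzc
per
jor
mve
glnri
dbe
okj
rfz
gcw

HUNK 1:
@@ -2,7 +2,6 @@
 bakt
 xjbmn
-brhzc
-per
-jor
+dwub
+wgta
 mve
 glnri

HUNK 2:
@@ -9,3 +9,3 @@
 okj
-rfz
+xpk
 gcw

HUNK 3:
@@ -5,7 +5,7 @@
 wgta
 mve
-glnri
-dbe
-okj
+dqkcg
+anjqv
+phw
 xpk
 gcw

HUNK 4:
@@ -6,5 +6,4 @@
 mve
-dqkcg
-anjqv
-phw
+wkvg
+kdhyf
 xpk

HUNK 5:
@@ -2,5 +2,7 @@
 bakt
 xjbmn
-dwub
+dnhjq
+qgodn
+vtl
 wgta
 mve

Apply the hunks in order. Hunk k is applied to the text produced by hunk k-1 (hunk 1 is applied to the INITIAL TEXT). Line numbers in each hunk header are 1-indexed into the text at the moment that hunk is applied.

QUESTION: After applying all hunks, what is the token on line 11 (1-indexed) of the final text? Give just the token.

Hunk 1: at line 2 remove [brhzc,per,jor] add [dwub,wgta] -> 11 lines: ual bakt xjbmn dwub wgta mve glnri dbe okj rfz gcw
Hunk 2: at line 9 remove [rfz] add [xpk] -> 11 lines: ual bakt xjbmn dwub wgta mve glnri dbe okj xpk gcw
Hunk 3: at line 5 remove [glnri,dbe,okj] add [dqkcg,anjqv,phw] -> 11 lines: ual bakt xjbmn dwub wgta mve dqkcg anjqv phw xpk gcw
Hunk 4: at line 6 remove [dqkcg,anjqv,phw] add [wkvg,kdhyf] -> 10 lines: ual bakt xjbmn dwub wgta mve wkvg kdhyf xpk gcw
Hunk 5: at line 2 remove [dwub] add [dnhjq,qgodn,vtl] -> 12 lines: ual bakt xjbmn dnhjq qgodn vtl wgta mve wkvg kdhyf xpk gcw
Final line 11: xpk

Answer: xpk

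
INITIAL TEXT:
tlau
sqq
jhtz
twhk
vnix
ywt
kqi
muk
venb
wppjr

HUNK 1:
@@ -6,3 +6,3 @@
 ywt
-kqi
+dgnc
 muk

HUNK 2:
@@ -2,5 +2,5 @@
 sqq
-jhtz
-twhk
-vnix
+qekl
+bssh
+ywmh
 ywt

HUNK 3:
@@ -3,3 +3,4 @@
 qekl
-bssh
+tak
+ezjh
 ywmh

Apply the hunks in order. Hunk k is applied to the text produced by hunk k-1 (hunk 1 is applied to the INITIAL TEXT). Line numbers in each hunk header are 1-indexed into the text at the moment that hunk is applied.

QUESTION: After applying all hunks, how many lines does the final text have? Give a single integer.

Answer: 11

Derivation:
Hunk 1: at line 6 remove [kqi] add [dgnc] -> 10 lines: tlau sqq jhtz twhk vnix ywt dgnc muk venb wppjr
Hunk 2: at line 2 remove [jhtz,twhk,vnix] add [qekl,bssh,ywmh] -> 10 lines: tlau sqq qekl bssh ywmh ywt dgnc muk venb wppjr
Hunk 3: at line 3 remove [bssh] add [tak,ezjh] -> 11 lines: tlau sqq qekl tak ezjh ywmh ywt dgnc muk venb wppjr
Final line count: 11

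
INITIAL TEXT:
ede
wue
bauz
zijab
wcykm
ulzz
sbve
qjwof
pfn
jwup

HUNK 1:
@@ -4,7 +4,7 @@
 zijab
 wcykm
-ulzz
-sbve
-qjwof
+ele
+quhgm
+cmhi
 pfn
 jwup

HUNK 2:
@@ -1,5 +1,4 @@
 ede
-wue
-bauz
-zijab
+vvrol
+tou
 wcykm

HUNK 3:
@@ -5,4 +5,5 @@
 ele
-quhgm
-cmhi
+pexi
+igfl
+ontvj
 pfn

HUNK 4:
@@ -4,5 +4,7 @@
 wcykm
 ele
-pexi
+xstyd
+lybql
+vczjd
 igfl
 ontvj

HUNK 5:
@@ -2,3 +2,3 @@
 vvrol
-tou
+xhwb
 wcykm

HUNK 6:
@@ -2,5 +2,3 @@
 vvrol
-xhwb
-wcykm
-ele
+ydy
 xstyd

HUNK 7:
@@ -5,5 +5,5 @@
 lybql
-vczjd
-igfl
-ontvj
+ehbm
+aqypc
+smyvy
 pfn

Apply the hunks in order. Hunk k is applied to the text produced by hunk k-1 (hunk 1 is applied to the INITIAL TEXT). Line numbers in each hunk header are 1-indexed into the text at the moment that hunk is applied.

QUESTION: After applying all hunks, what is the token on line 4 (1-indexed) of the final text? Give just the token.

Answer: xstyd

Derivation:
Hunk 1: at line 4 remove [ulzz,sbve,qjwof] add [ele,quhgm,cmhi] -> 10 lines: ede wue bauz zijab wcykm ele quhgm cmhi pfn jwup
Hunk 2: at line 1 remove [wue,bauz,zijab] add [vvrol,tou] -> 9 lines: ede vvrol tou wcykm ele quhgm cmhi pfn jwup
Hunk 3: at line 5 remove [quhgm,cmhi] add [pexi,igfl,ontvj] -> 10 lines: ede vvrol tou wcykm ele pexi igfl ontvj pfn jwup
Hunk 4: at line 4 remove [pexi] add [xstyd,lybql,vczjd] -> 12 lines: ede vvrol tou wcykm ele xstyd lybql vczjd igfl ontvj pfn jwup
Hunk 5: at line 2 remove [tou] add [xhwb] -> 12 lines: ede vvrol xhwb wcykm ele xstyd lybql vczjd igfl ontvj pfn jwup
Hunk 6: at line 2 remove [xhwb,wcykm,ele] add [ydy] -> 10 lines: ede vvrol ydy xstyd lybql vczjd igfl ontvj pfn jwup
Hunk 7: at line 5 remove [vczjd,igfl,ontvj] add [ehbm,aqypc,smyvy] -> 10 lines: ede vvrol ydy xstyd lybql ehbm aqypc smyvy pfn jwup
Final line 4: xstyd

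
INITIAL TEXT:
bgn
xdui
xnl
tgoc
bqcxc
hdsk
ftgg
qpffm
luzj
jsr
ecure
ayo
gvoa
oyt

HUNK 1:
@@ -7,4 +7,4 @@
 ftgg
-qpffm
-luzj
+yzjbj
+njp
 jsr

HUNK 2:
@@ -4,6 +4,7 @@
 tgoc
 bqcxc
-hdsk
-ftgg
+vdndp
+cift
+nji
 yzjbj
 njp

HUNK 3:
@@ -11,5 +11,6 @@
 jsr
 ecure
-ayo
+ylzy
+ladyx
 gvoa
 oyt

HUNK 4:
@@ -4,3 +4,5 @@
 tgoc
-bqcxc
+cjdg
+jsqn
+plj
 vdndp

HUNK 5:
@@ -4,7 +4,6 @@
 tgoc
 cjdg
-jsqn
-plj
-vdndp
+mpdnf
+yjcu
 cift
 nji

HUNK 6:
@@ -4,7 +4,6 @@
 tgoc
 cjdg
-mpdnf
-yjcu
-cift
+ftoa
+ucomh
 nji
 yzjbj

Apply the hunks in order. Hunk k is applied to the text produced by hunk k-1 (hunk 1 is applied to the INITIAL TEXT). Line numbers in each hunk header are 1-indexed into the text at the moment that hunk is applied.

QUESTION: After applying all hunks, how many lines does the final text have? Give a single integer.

Answer: 16

Derivation:
Hunk 1: at line 7 remove [qpffm,luzj] add [yzjbj,njp] -> 14 lines: bgn xdui xnl tgoc bqcxc hdsk ftgg yzjbj njp jsr ecure ayo gvoa oyt
Hunk 2: at line 4 remove [hdsk,ftgg] add [vdndp,cift,nji] -> 15 lines: bgn xdui xnl tgoc bqcxc vdndp cift nji yzjbj njp jsr ecure ayo gvoa oyt
Hunk 3: at line 11 remove [ayo] add [ylzy,ladyx] -> 16 lines: bgn xdui xnl tgoc bqcxc vdndp cift nji yzjbj njp jsr ecure ylzy ladyx gvoa oyt
Hunk 4: at line 4 remove [bqcxc] add [cjdg,jsqn,plj] -> 18 lines: bgn xdui xnl tgoc cjdg jsqn plj vdndp cift nji yzjbj njp jsr ecure ylzy ladyx gvoa oyt
Hunk 5: at line 4 remove [jsqn,plj,vdndp] add [mpdnf,yjcu] -> 17 lines: bgn xdui xnl tgoc cjdg mpdnf yjcu cift nji yzjbj njp jsr ecure ylzy ladyx gvoa oyt
Hunk 6: at line 4 remove [mpdnf,yjcu,cift] add [ftoa,ucomh] -> 16 lines: bgn xdui xnl tgoc cjdg ftoa ucomh nji yzjbj njp jsr ecure ylzy ladyx gvoa oyt
Final line count: 16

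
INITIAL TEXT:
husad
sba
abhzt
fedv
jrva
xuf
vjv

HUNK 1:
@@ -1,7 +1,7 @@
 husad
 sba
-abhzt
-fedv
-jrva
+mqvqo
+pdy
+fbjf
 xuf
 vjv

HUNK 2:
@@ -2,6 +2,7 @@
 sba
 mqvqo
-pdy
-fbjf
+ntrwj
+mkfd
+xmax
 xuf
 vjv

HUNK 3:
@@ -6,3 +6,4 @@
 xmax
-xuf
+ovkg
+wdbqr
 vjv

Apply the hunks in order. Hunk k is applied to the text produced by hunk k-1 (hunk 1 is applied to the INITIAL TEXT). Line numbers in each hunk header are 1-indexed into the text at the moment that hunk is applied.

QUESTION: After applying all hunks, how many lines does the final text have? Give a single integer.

Hunk 1: at line 1 remove [abhzt,fedv,jrva] add [mqvqo,pdy,fbjf] -> 7 lines: husad sba mqvqo pdy fbjf xuf vjv
Hunk 2: at line 2 remove [pdy,fbjf] add [ntrwj,mkfd,xmax] -> 8 lines: husad sba mqvqo ntrwj mkfd xmax xuf vjv
Hunk 3: at line 6 remove [xuf] add [ovkg,wdbqr] -> 9 lines: husad sba mqvqo ntrwj mkfd xmax ovkg wdbqr vjv
Final line count: 9

Answer: 9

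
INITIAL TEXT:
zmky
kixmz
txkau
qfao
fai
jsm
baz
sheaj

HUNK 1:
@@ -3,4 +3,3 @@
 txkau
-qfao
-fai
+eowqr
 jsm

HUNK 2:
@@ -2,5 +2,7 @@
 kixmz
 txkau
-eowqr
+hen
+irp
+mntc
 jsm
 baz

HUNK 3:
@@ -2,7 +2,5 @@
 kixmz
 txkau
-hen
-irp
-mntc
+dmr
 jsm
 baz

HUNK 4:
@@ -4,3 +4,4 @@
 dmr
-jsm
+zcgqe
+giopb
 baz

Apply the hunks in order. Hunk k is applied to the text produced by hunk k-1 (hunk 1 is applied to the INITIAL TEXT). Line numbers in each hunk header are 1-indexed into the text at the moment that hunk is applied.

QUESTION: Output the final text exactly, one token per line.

Answer: zmky
kixmz
txkau
dmr
zcgqe
giopb
baz
sheaj

Derivation:
Hunk 1: at line 3 remove [qfao,fai] add [eowqr] -> 7 lines: zmky kixmz txkau eowqr jsm baz sheaj
Hunk 2: at line 2 remove [eowqr] add [hen,irp,mntc] -> 9 lines: zmky kixmz txkau hen irp mntc jsm baz sheaj
Hunk 3: at line 2 remove [hen,irp,mntc] add [dmr] -> 7 lines: zmky kixmz txkau dmr jsm baz sheaj
Hunk 4: at line 4 remove [jsm] add [zcgqe,giopb] -> 8 lines: zmky kixmz txkau dmr zcgqe giopb baz sheaj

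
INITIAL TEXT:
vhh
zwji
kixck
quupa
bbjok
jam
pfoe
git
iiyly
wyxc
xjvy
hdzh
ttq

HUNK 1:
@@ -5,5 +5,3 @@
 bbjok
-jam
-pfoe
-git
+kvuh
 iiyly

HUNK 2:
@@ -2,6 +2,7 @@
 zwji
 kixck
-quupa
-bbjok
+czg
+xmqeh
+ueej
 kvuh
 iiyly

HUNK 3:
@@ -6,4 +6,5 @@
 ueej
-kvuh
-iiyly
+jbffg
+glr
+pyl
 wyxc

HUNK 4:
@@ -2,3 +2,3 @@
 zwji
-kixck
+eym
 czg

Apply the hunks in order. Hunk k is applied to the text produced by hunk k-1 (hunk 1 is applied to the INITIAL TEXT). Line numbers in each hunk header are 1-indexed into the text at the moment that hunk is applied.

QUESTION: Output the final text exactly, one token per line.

Answer: vhh
zwji
eym
czg
xmqeh
ueej
jbffg
glr
pyl
wyxc
xjvy
hdzh
ttq

Derivation:
Hunk 1: at line 5 remove [jam,pfoe,git] add [kvuh] -> 11 lines: vhh zwji kixck quupa bbjok kvuh iiyly wyxc xjvy hdzh ttq
Hunk 2: at line 2 remove [quupa,bbjok] add [czg,xmqeh,ueej] -> 12 lines: vhh zwji kixck czg xmqeh ueej kvuh iiyly wyxc xjvy hdzh ttq
Hunk 3: at line 6 remove [kvuh,iiyly] add [jbffg,glr,pyl] -> 13 lines: vhh zwji kixck czg xmqeh ueej jbffg glr pyl wyxc xjvy hdzh ttq
Hunk 4: at line 2 remove [kixck] add [eym] -> 13 lines: vhh zwji eym czg xmqeh ueej jbffg glr pyl wyxc xjvy hdzh ttq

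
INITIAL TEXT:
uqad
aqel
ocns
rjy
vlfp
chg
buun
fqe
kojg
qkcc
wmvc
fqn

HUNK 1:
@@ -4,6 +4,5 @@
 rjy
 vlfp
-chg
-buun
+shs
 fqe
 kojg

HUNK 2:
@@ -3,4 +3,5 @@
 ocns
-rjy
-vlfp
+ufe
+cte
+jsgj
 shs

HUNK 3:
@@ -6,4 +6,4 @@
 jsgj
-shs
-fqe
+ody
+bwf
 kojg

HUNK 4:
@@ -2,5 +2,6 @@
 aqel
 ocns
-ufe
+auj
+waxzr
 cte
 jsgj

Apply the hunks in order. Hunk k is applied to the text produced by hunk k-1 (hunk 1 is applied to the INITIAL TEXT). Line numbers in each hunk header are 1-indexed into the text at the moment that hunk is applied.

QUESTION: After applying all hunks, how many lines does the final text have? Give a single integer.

Hunk 1: at line 4 remove [chg,buun] add [shs] -> 11 lines: uqad aqel ocns rjy vlfp shs fqe kojg qkcc wmvc fqn
Hunk 2: at line 3 remove [rjy,vlfp] add [ufe,cte,jsgj] -> 12 lines: uqad aqel ocns ufe cte jsgj shs fqe kojg qkcc wmvc fqn
Hunk 3: at line 6 remove [shs,fqe] add [ody,bwf] -> 12 lines: uqad aqel ocns ufe cte jsgj ody bwf kojg qkcc wmvc fqn
Hunk 4: at line 2 remove [ufe] add [auj,waxzr] -> 13 lines: uqad aqel ocns auj waxzr cte jsgj ody bwf kojg qkcc wmvc fqn
Final line count: 13

Answer: 13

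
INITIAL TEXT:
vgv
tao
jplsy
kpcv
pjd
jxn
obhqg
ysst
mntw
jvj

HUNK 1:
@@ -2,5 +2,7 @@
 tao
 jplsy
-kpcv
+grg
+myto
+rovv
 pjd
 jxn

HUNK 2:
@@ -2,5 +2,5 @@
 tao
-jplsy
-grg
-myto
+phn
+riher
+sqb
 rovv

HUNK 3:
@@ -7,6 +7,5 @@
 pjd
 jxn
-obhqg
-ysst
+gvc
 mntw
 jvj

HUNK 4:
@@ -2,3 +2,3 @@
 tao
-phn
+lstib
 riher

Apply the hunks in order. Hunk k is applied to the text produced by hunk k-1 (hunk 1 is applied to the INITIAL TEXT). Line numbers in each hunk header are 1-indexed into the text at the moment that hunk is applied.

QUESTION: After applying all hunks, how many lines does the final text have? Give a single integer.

Answer: 11

Derivation:
Hunk 1: at line 2 remove [kpcv] add [grg,myto,rovv] -> 12 lines: vgv tao jplsy grg myto rovv pjd jxn obhqg ysst mntw jvj
Hunk 2: at line 2 remove [jplsy,grg,myto] add [phn,riher,sqb] -> 12 lines: vgv tao phn riher sqb rovv pjd jxn obhqg ysst mntw jvj
Hunk 3: at line 7 remove [obhqg,ysst] add [gvc] -> 11 lines: vgv tao phn riher sqb rovv pjd jxn gvc mntw jvj
Hunk 4: at line 2 remove [phn] add [lstib] -> 11 lines: vgv tao lstib riher sqb rovv pjd jxn gvc mntw jvj
Final line count: 11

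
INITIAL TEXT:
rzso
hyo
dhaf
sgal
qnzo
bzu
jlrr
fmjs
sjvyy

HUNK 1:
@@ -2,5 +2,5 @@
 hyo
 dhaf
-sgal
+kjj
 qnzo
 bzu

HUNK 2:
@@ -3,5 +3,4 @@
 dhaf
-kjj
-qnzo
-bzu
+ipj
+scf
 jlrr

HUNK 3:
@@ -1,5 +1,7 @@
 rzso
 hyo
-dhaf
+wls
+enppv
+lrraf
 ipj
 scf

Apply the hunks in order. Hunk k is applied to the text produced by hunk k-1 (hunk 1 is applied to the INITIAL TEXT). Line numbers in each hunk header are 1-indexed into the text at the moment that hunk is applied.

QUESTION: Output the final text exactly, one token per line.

Hunk 1: at line 2 remove [sgal] add [kjj] -> 9 lines: rzso hyo dhaf kjj qnzo bzu jlrr fmjs sjvyy
Hunk 2: at line 3 remove [kjj,qnzo,bzu] add [ipj,scf] -> 8 lines: rzso hyo dhaf ipj scf jlrr fmjs sjvyy
Hunk 3: at line 1 remove [dhaf] add [wls,enppv,lrraf] -> 10 lines: rzso hyo wls enppv lrraf ipj scf jlrr fmjs sjvyy

Answer: rzso
hyo
wls
enppv
lrraf
ipj
scf
jlrr
fmjs
sjvyy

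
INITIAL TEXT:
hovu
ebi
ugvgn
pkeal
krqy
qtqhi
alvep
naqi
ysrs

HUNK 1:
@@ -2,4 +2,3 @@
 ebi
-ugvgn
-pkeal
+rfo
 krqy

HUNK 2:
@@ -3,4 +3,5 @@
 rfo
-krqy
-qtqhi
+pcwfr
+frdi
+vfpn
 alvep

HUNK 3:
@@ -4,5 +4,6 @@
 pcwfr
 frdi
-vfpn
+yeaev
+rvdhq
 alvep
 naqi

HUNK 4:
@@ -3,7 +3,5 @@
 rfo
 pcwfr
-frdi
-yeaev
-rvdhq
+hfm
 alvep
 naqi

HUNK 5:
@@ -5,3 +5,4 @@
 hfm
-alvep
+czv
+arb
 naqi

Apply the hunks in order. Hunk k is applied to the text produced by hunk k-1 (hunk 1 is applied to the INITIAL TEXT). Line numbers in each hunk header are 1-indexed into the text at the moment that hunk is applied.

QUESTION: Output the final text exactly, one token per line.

Hunk 1: at line 2 remove [ugvgn,pkeal] add [rfo] -> 8 lines: hovu ebi rfo krqy qtqhi alvep naqi ysrs
Hunk 2: at line 3 remove [krqy,qtqhi] add [pcwfr,frdi,vfpn] -> 9 lines: hovu ebi rfo pcwfr frdi vfpn alvep naqi ysrs
Hunk 3: at line 4 remove [vfpn] add [yeaev,rvdhq] -> 10 lines: hovu ebi rfo pcwfr frdi yeaev rvdhq alvep naqi ysrs
Hunk 4: at line 3 remove [frdi,yeaev,rvdhq] add [hfm] -> 8 lines: hovu ebi rfo pcwfr hfm alvep naqi ysrs
Hunk 5: at line 5 remove [alvep] add [czv,arb] -> 9 lines: hovu ebi rfo pcwfr hfm czv arb naqi ysrs

Answer: hovu
ebi
rfo
pcwfr
hfm
czv
arb
naqi
ysrs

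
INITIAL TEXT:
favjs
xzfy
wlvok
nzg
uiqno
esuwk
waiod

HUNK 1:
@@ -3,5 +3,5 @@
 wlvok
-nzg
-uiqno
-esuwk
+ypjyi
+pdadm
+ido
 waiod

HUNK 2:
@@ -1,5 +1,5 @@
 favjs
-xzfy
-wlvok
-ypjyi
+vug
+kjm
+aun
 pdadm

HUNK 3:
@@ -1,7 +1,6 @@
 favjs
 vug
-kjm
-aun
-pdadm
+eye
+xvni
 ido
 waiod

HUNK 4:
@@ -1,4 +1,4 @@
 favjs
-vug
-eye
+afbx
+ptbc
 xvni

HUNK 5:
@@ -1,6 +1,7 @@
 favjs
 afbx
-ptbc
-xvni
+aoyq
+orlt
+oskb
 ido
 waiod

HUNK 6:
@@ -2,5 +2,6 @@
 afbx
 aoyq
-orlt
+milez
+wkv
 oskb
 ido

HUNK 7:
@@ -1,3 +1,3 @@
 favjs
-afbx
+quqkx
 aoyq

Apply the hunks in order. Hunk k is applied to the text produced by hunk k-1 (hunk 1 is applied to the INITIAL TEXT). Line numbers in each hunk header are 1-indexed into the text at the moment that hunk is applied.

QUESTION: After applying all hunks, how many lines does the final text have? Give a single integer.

Answer: 8

Derivation:
Hunk 1: at line 3 remove [nzg,uiqno,esuwk] add [ypjyi,pdadm,ido] -> 7 lines: favjs xzfy wlvok ypjyi pdadm ido waiod
Hunk 2: at line 1 remove [xzfy,wlvok,ypjyi] add [vug,kjm,aun] -> 7 lines: favjs vug kjm aun pdadm ido waiod
Hunk 3: at line 1 remove [kjm,aun,pdadm] add [eye,xvni] -> 6 lines: favjs vug eye xvni ido waiod
Hunk 4: at line 1 remove [vug,eye] add [afbx,ptbc] -> 6 lines: favjs afbx ptbc xvni ido waiod
Hunk 5: at line 1 remove [ptbc,xvni] add [aoyq,orlt,oskb] -> 7 lines: favjs afbx aoyq orlt oskb ido waiod
Hunk 6: at line 2 remove [orlt] add [milez,wkv] -> 8 lines: favjs afbx aoyq milez wkv oskb ido waiod
Hunk 7: at line 1 remove [afbx] add [quqkx] -> 8 lines: favjs quqkx aoyq milez wkv oskb ido waiod
Final line count: 8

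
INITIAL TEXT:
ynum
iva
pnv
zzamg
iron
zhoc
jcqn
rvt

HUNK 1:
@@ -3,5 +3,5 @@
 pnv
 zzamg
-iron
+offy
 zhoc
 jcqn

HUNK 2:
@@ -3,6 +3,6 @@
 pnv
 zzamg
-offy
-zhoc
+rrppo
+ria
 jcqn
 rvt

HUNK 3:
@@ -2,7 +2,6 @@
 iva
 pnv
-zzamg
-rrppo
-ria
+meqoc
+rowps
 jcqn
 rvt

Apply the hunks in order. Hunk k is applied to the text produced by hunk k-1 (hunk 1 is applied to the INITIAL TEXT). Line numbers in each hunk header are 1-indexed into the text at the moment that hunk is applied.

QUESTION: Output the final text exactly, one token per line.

Answer: ynum
iva
pnv
meqoc
rowps
jcqn
rvt

Derivation:
Hunk 1: at line 3 remove [iron] add [offy] -> 8 lines: ynum iva pnv zzamg offy zhoc jcqn rvt
Hunk 2: at line 3 remove [offy,zhoc] add [rrppo,ria] -> 8 lines: ynum iva pnv zzamg rrppo ria jcqn rvt
Hunk 3: at line 2 remove [zzamg,rrppo,ria] add [meqoc,rowps] -> 7 lines: ynum iva pnv meqoc rowps jcqn rvt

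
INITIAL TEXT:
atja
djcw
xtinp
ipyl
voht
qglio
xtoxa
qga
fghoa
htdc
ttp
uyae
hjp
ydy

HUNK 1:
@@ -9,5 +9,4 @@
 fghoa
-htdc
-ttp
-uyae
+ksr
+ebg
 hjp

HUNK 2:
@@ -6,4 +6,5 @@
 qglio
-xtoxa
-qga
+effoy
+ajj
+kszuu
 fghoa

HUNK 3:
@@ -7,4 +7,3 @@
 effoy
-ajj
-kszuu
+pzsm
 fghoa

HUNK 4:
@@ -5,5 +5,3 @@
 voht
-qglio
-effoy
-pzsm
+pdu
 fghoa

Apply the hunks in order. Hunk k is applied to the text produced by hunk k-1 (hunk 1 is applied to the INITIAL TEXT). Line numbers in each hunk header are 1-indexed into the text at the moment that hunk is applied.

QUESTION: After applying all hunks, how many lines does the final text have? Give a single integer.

Answer: 11

Derivation:
Hunk 1: at line 9 remove [htdc,ttp,uyae] add [ksr,ebg] -> 13 lines: atja djcw xtinp ipyl voht qglio xtoxa qga fghoa ksr ebg hjp ydy
Hunk 2: at line 6 remove [xtoxa,qga] add [effoy,ajj,kszuu] -> 14 lines: atja djcw xtinp ipyl voht qglio effoy ajj kszuu fghoa ksr ebg hjp ydy
Hunk 3: at line 7 remove [ajj,kszuu] add [pzsm] -> 13 lines: atja djcw xtinp ipyl voht qglio effoy pzsm fghoa ksr ebg hjp ydy
Hunk 4: at line 5 remove [qglio,effoy,pzsm] add [pdu] -> 11 lines: atja djcw xtinp ipyl voht pdu fghoa ksr ebg hjp ydy
Final line count: 11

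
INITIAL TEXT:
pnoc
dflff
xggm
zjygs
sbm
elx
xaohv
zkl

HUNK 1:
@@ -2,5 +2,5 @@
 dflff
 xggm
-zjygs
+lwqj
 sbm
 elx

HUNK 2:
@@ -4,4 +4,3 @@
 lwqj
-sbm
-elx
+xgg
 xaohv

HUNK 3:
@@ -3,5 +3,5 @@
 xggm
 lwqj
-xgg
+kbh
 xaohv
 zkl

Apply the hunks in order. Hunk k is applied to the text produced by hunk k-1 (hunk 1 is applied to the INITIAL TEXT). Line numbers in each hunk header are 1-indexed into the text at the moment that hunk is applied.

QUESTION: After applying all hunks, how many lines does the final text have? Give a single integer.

Hunk 1: at line 2 remove [zjygs] add [lwqj] -> 8 lines: pnoc dflff xggm lwqj sbm elx xaohv zkl
Hunk 2: at line 4 remove [sbm,elx] add [xgg] -> 7 lines: pnoc dflff xggm lwqj xgg xaohv zkl
Hunk 3: at line 3 remove [xgg] add [kbh] -> 7 lines: pnoc dflff xggm lwqj kbh xaohv zkl
Final line count: 7

Answer: 7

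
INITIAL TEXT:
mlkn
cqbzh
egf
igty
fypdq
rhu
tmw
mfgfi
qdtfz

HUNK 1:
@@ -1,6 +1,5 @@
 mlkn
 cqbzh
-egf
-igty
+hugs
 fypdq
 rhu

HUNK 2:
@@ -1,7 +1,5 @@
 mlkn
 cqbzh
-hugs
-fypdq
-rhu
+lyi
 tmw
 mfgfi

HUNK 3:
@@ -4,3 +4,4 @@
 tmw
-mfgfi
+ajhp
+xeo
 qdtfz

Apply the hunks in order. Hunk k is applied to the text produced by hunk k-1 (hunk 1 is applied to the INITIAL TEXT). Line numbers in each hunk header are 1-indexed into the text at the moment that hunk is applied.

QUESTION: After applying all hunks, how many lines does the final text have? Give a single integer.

Answer: 7

Derivation:
Hunk 1: at line 1 remove [egf,igty] add [hugs] -> 8 lines: mlkn cqbzh hugs fypdq rhu tmw mfgfi qdtfz
Hunk 2: at line 1 remove [hugs,fypdq,rhu] add [lyi] -> 6 lines: mlkn cqbzh lyi tmw mfgfi qdtfz
Hunk 3: at line 4 remove [mfgfi] add [ajhp,xeo] -> 7 lines: mlkn cqbzh lyi tmw ajhp xeo qdtfz
Final line count: 7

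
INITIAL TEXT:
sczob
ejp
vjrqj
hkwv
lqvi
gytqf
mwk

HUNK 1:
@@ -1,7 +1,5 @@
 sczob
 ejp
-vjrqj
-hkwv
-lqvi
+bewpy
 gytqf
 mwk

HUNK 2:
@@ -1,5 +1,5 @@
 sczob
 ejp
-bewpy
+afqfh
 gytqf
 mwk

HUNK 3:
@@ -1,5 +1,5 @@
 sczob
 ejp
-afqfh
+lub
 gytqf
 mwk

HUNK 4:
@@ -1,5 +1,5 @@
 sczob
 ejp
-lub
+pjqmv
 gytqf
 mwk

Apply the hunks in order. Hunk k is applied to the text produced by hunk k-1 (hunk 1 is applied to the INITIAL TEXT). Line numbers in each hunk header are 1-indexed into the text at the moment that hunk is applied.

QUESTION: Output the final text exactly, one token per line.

Hunk 1: at line 1 remove [vjrqj,hkwv,lqvi] add [bewpy] -> 5 lines: sczob ejp bewpy gytqf mwk
Hunk 2: at line 1 remove [bewpy] add [afqfh] -> 5 lines: sczob ejp afqfh gytqf mwk
Hunk 3: at line 1 remove [afqfh] add [lub] -> 5 lines: sczob ejp lub gytqf mwk
Hunk 4: at line 1 remove [lub] add [pjqmv] -> 5 lines: sczob ejp pjqmv gytqf mwk

Answer: sczob
ejp
pjqmv
gytqf
mwk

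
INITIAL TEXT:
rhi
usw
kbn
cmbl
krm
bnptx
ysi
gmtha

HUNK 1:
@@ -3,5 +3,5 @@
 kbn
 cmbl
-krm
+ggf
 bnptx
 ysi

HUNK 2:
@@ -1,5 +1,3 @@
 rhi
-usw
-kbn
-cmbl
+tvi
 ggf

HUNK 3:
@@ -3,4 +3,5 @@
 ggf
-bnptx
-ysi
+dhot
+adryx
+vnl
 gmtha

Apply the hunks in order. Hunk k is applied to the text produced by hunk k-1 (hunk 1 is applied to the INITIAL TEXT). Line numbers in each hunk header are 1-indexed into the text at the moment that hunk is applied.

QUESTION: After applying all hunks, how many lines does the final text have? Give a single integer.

Answer: 7

Derivation:
Hunk 1: at line 3 remove [krm] add [ggf] -> 8 lines: rhi usw kbn cmbl ggf bnptx ysi gmtha
Hunk 2: at line 1 remove [usw,kbn,cmbl] add [tvi] -> 6 lines: rhi tvi ggf bnptx ysi gmtha
Hunk 3: at line 3 remove [bnptx,ysi] add [dhot,adryx,vnl] -> 7 lines: rhi tvi ggf dhot adryx vnl gmtha
Final line count: 7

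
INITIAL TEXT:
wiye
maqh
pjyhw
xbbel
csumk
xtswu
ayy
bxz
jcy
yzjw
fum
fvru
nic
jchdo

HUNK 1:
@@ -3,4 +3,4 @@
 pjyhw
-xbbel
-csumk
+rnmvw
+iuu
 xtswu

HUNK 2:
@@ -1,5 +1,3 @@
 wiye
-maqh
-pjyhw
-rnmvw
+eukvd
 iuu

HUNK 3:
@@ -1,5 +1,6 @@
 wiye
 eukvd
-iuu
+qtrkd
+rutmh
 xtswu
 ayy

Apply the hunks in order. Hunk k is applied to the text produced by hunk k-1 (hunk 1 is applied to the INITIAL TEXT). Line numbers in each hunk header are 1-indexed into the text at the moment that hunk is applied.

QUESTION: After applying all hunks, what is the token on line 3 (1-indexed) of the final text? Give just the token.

Answer: qtrkd

Derivation:
Hunk 1: at line 3 remove [xbbel,csumk] add [rnmvw,iuu] -> 14 lines: wiye maqh pjyhw rnmvw iuu xtswu ayy bxz jcy yzjw fum fvru nic jchdo
Hunk 2: at line 1 remove [maqh,pjyhw,rnmvw] add [eukvd] -> 12 lines: wiye eukvd iuu xtswu ayy bxz jcy yzjw fum fvru nic jchdo
Hunk 3: at line 1 remove [iuu] add [qtrkd,rutmh] -> 13 lines: wiye eukvd qtrkd rutmh xtswu ayy bxz jcy yzjw fum fvru nic jchdo
Final line 3: qtrkd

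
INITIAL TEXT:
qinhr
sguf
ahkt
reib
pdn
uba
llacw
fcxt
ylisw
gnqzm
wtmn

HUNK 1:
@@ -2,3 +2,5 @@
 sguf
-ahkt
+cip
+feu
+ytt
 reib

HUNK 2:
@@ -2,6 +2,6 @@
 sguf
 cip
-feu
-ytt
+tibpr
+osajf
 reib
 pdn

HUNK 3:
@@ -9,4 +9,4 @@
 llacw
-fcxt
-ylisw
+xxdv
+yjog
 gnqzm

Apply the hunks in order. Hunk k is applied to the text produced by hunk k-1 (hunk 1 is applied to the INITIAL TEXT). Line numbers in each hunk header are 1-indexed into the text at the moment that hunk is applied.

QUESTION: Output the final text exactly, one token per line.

Hunk 1: at line 2 remove [ahkt] add [cip,feu,ytt] -> 13 lines: qinhr sguf cip feu ytt reib pdn uba llacw fcxt ylisw gnqzm wtmn
Hunk 2: at line 2 remove [feu,ytt] add [tibpr,osajf] -> 13 lines: qinhr sguf cip tibpr osajf reib pdn uba llacw fcxt ylisw gnqzm wtmn
Hunk 3: at line 9 remove [fcxt,ylisw] add [xxdv,yjog] -> 13 lines: qinhr sguf cip tibpr osajf reib pdn uba llacw xxdv yjog gnqzm wtmn

Answer: qinhr
sguf
cip
tibpr
osajf
reib
pdn
uba
llacw
xxdv
yjog
gnqzm
wtmn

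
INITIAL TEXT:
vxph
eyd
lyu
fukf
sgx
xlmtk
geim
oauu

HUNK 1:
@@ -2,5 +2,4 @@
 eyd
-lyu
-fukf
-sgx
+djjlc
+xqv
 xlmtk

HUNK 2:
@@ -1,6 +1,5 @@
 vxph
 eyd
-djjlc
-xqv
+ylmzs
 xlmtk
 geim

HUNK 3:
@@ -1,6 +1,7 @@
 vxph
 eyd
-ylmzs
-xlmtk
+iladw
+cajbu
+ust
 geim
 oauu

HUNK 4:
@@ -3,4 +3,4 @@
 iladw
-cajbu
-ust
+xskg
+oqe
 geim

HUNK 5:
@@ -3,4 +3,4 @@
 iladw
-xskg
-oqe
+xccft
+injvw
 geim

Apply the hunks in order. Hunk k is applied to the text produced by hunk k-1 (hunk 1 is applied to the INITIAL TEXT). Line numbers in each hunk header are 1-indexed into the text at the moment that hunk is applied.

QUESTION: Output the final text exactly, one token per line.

Answer: vxph
eyd
iladw
xccft
injvw
geim
oauu

Derivation:
Hunk 1: at line 2 remove [lyu,fukf,sgx] add [djjlc,xqv] -> 7 lines: vxph eyd djjlc xqv xlmtk geim oauu
Hunk 2: at line 1 remove [djjlc,xqv] add [ylmzs] -> 6 lines: vxph eyd ylmzs xlmtk geim oauu
Hunk 3: at line 1 remove [ylmzs,xlmtk] add [iladw,cajbu,ust] -> 7 lines: vxph eyd iladw cajbu ust geim oauu
Hunk 4: at line 3 remove [cajbu,ust] add [xskg,oqe] -> 7 lines: vxph eyd iladw xskg oqe geim oauu
Hunk 5: at line 3 remove [xskg,oqe] add [xccft,injvw] -> 7 lines: vxph eyd iladw xccft injvw geim oauu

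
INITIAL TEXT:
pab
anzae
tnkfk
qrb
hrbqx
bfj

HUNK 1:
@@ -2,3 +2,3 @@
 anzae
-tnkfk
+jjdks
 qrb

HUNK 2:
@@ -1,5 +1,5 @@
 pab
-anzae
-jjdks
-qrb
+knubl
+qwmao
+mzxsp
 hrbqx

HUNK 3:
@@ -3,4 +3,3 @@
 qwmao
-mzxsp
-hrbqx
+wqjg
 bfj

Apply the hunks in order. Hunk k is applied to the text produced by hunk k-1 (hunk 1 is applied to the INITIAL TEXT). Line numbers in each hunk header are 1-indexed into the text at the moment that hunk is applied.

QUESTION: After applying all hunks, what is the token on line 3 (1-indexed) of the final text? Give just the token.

Hunk 1: at line 2 remove [tnkfk] add [jjdks] -> 6 lines: pab anzae jjdks qrb hrbqx bfj
Hunk 2: at line 1 remove [anzae,jjdks,qrb] add [knubl,qwmao,mzxsp] -> 6 lines: pab knubl qwmao mzxsp hrbqx bfj
Hunk 3: at line 3 remove [mzxsp,hrbqx] add [wqjg] -> 5 lines: pab knubl qwmao wqjg bfj
Final line 3: qwmao

Answer: qwmao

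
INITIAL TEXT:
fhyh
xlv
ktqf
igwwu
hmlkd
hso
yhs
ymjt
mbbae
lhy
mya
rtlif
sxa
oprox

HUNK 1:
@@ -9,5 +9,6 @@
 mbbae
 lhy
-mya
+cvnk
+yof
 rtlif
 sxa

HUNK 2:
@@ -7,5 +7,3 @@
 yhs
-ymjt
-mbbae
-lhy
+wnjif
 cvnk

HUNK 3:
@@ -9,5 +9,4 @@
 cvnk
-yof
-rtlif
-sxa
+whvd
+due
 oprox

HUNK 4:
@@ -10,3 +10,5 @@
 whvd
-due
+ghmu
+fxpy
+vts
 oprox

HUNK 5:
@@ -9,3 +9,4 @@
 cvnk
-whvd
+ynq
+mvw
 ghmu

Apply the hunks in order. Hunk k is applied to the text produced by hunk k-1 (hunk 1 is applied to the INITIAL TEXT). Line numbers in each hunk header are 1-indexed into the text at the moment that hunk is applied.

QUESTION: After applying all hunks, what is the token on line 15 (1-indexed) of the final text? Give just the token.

Hunk 1: at line 9 remove [mya] add [cvnk,yof] -> 15 lines: fhyh xlv ktqf igwwu hmlkd hso yhs ymjt mbbae lhy cvnk yof rtlif sxa oprox
Hunk 2: at line 7 remove [ymjt,mbbae,lhy] add [wnjif] -> 13 lines: fhyh xlv ktqf igwwu hmlkd hso yhs wnjif cvnk yof rtlif sxa oprox
Hunk 3: at line 9 remove [yof,rtlif,sxa] add [whvd,due] -> 12 lines: fhyh xlv ktqf igwwu hmlkd hso yhs wnjif cvnk whvd due oprox
Hunk 4: at line 10 remove [due] add [ghmu,fxpy,vts] -> 14 lines: fhyh xlv ktqf igwwu hmlkd hso yhs wnjif cvnk whvd ghmu fxpy vts oprox
Hunk 5: at line 9 remove [whvd] add [ynq,mvw] -> 15 lines: fhyh xlv ktqf igwwu hmlkd hso yhs wnjif cvnk ynq mvw ghmu fxpy vts oprox
Final line 15: oprox

Answer: oprox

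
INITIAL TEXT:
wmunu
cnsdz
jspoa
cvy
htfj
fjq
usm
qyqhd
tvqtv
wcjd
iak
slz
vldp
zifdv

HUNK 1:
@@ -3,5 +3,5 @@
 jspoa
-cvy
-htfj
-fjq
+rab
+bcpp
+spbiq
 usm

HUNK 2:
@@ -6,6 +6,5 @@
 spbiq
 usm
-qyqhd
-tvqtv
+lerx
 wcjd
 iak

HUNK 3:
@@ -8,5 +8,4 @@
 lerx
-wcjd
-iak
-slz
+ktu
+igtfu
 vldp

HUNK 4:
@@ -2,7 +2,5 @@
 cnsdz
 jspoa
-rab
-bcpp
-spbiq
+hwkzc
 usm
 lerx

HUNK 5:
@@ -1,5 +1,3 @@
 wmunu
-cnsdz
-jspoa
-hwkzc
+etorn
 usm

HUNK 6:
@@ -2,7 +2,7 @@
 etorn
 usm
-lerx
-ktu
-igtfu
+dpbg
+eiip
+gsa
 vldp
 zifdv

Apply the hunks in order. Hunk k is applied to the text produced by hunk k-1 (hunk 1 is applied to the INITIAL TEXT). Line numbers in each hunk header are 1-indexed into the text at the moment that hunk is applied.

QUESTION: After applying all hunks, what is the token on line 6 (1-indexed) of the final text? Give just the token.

Hunk 1: at line 3 remove [cvy,htfj,fjq] add [rab,bcpp,spbiq] -> 14 lines: wmunu cnsdz jspoa rab bcpp spbiq usm qyqhd tvqtv wcjd iak slz vldp zifdv
Hunk 2: at line 6 remove [qyqhd,tvqtv] add [lerx] -> 13 lines: wmunu cnsdz jspoa rab bcpp spbiq usm lerx wcjd iak slz vldp zifdv
Hunk 3: at line 8 remove [wcjd,iak,slz] add [ktu,igtfu] -> 12 lines: wmunu cnsdz jspoa rab bcpp spbiq usm lerx ktu igtfu vldp zifdv
Hunk 4: at line 2 remove [rab,bcpp,spbiq] add [hwkzc] -> 10 lines: wmunu cnsdz jspoa hwkzc usm lerx ktu igtfu vldp zifdv
Hunk 5: at line 1 remove [cnsdz,jspoa,hwkzc] add [etorn] -> 8 lines: wmunu etorn usm lerx ktu igtfu vldp zifdv
Hunk 6: at line 2 remove [lerx,ktu,igtfu] add [dpbg,eiip,gsa] -> 8 lines: wmunu etorn usm dpbg eiip gsa vldp zifdv
Final line 6: gsa

Answer: gsa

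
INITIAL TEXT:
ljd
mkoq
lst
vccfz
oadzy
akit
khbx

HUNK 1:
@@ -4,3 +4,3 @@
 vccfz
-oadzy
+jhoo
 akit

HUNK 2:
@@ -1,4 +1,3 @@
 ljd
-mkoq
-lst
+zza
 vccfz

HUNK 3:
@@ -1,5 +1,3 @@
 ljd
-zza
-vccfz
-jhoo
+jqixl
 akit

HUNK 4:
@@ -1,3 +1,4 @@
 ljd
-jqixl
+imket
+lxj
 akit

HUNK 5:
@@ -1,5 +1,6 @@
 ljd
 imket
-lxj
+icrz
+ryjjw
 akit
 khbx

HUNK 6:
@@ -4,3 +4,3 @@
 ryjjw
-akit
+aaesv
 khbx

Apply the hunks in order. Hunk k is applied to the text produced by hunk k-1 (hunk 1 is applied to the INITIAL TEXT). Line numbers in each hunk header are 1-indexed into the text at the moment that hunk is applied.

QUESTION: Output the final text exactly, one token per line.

Answer: ljd
imket
icrz
ryjjw
aaesv
khbx

Derivation:
Hunk 1: at line 4 remove [oadzy] add [jhoo] -> 7 lines: ljd mkoq lst vccfz jhoo akit khbx
Hunk 2: at line 1 remove [mkoq,lst] add [zza] -> 6 lines: ljd zza vccfz jhoo akit khbx
Hunk 3: at line 1 remove [zza,vccfz,jhoo] add [jqixl] -> 4 lines: ljd jqixl akit khbx
Hunk 4: at line 1 remove [jqixl] add [imket,lxj] -> 5 lines: ljd imket lxj akit khbx
Hunk 5: at line 1 remove [lxj] add [icrz,ryjjw] -> 6 lines: ljd imket icrz ryjjw akit khbx
Hunk 6: at line 4 remove [akit] add [aaesv] -> 6 lines: ljd imket icrz ryjjw aaesv khbx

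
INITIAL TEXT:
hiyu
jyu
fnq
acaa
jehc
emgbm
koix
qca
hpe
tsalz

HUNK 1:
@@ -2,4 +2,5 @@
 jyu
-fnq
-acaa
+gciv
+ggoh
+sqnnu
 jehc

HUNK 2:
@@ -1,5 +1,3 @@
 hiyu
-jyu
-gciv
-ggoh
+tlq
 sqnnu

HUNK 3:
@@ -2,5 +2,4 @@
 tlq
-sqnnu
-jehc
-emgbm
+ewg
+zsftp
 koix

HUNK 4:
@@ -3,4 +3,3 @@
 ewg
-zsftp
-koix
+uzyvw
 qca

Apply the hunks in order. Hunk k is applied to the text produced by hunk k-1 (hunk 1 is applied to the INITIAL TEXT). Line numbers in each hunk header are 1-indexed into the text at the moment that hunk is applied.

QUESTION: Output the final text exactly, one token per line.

Hunk 1: at line 2 remove [fnq,acaa] add [gciv,ggoh,sqnnu] -> 11 lines: hiyu jyu gciv ggoh sqnnu jehc emgbm koix qca hpe tsalz
Hunk 2: at line 1 remove [jyu,gciv,ggoh] add [tlq] -> 9 lines: hiyu tlq sqnnu jehc emgbm koix qca hpe tsalz
Hunk 3: at line 2 remove [sqnnu,jehc,emgbm] add [ewg,zsftp] -> 8 lines: hiyu tlq ewg zsftp koix qca hpe tsalz
Hunk 4: at line 3 remove [zsftp,koix] add [uzyvw] -> 7 lines: hiyu tlq ewg uzyvw qca hpe tsalz

Answer: hiyu
tlq
ewg
uzyvw
qca
hpe
tsalz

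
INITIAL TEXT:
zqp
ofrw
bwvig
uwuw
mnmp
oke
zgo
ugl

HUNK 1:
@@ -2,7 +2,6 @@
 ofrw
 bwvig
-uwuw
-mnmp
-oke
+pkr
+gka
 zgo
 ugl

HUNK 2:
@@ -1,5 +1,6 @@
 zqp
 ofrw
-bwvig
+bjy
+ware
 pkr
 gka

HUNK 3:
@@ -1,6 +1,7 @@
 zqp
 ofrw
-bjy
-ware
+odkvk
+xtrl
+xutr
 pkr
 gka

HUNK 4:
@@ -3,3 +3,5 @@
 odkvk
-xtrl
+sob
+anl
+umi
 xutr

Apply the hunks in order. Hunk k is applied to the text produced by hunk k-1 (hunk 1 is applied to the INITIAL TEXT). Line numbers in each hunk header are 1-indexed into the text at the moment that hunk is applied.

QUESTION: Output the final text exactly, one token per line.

Answer: zqp
ofrw
odkvk
sob
anl
umi
xutr
pkr
gka
zgo
ugl

Derivation:
Hunk 1: at line 2 remove [uwuw,mnmp,oke] add [pkr,gka] -> 7 lines: zqp ofrw bwvig pkr gka zgo ugl
Hunk 2: at line 1 remove [bwvig] add [bjy,ware] -> 8 lines: zqp ofrw bjy ware pkr gka zgo ugl
Hunk 3: at line 1 remove [bjy,ware] add [odkvk,xtrl,xutr] -> 9 lines: zqp ofrw odkvk xtrl xutr pkr gka zgo ugl
Hunk 4: at line 3 remove [xtrl] add [sob,anl,umi] -> 11 lines: zqp ofrw odkvk sob anl umi xutr pkr gka zgo ugl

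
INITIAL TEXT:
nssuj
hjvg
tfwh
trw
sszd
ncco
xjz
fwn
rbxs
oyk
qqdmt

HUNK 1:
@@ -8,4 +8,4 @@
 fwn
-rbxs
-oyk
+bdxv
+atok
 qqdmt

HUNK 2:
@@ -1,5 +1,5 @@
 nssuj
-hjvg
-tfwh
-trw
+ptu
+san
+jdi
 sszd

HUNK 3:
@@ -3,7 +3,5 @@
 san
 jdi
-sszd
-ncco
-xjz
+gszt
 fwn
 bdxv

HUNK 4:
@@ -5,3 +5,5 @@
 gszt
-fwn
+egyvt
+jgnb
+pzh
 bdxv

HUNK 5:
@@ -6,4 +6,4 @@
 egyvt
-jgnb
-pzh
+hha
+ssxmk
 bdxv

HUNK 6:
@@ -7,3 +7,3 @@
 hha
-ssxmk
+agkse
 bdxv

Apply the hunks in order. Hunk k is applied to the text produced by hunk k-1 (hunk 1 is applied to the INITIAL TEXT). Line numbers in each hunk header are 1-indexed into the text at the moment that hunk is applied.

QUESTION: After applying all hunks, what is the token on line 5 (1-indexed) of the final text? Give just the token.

Hunk 1: at line 8 remove [rbxs,oyk] add [bdxv,atok] -> 11 lines: nssuj hjvg tfwh trw sszd ncco xjz fwn bdxv atok qqdmt
Hunk 2: at line 1 remove [hjvg,tfwh,trw] add [ptu,san,jdi] -> 11 lines: nssuj ptu san jdi sszd ncco xjz fwn bdxv atok qqdmt
Hunk 3: at line 3 remove [sszd,ncco,xjz] add [gszt] -> 9 lines: nssuj ptu san jdi gszt fwn bdxv atok qqdmt
Hunk 4: at line 5 remove [fwn] add [egyvt,jgnb,pzh] -> 11 lines: nssuj ptu san jdi gszt egyvt jgnb pzh bdxv atok qqdmt
Hunk 5: at line 6 remove [jgnb,pzh] add [hha,ssxmk] -> 11 lines: nssuj ptu san jdi gszt egyvt hha ssxmk bdxv atok qqdmt
Hunk 6: at line 7 remove [ssxmk] add [agkse] -> 11 lines: nssuj ptu san jdi gszt egyvt hha agkse bdxv atok qqdmt
Final line 5: gszt

Answer: gszt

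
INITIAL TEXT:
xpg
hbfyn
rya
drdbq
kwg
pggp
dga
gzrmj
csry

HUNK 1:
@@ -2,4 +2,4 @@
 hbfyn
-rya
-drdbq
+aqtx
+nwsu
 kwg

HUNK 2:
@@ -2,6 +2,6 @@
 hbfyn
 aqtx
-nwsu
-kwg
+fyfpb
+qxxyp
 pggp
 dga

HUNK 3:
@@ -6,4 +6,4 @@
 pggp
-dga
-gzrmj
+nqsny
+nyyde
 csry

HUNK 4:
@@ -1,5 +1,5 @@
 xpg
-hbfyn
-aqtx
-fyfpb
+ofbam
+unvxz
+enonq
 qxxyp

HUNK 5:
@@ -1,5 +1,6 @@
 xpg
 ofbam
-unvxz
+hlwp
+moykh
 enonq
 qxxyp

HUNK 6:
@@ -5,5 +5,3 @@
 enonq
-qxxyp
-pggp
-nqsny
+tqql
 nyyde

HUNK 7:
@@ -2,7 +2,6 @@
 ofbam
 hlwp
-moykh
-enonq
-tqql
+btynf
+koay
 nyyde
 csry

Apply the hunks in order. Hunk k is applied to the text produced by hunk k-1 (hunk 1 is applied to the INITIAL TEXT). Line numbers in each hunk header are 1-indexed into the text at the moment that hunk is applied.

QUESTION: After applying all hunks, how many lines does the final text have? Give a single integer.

Answer: 7

Derivation:
Hunk 1: at line 2 remove [rya,drdbq] add [aqtx,nwsu] -> 9 lines: xpg hbfyn aqtx nwsu kwg pggp dga gzrmj csry
Hunk 2: at line 2 remove [nwsu,kwg] add [fyfpb,qxxyp] -> 9 lines: xpg hbfyn aqtx fyfpb qxxyp pggp dga gzrmj csry
Hunk 3: at line 6 remove [dga,gzrmj] add [nqsny,nyyde] -> 9 lines: xpg hbfyn aqtx fyfpb qxxyp pggp nqsny nyyde csry
Hunk 4: at line 1 remove [hbfyn,aqtx,fyfpb] add [ofbam,unvxz,enonq] -> 9 lines: xpg ofbam unvxz enonq qxxyp pggp nqsny nyyde csry
Hunk 5: at line 1 remove [unvxz] add [hlwp,moykh] -> 10 lines: xpg ofbam hlwp moykh enonq qxxyp pggp nqsny nyyde csry
Hunk 6: at line 5 remove [qxxyp,pggp,nqsny] add [tqql] -> 8 lines: xpg ofbam hlwp moykh enonq tqql nyyde csry
Hunk 7: at line 2 remove [moykh,enonq,tqql] add [btynf,koay] -> 7 lines: xpg ofbam hlwp btynf koay nyyde csry
Final line count: 7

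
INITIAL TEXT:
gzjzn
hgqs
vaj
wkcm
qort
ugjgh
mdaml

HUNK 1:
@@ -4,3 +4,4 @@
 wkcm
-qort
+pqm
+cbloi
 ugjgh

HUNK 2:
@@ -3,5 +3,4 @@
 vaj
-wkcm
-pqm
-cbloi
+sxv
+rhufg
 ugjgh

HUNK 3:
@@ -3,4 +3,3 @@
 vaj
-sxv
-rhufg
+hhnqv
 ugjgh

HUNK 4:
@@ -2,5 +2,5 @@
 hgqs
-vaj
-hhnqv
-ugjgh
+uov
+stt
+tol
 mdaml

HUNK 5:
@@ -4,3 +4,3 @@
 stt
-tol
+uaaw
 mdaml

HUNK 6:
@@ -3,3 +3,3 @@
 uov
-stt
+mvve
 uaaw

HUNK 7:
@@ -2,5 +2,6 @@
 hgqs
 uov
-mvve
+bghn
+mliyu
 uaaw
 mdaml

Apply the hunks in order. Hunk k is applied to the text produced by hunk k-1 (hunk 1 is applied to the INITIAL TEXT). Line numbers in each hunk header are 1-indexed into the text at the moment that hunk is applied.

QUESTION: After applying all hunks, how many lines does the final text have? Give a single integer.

Answer: 7

Derivation:
Hunk 1: at line 4 remove [qort] add [pqm,cbloi] -> 8 lines: gzjzn hgqs vaj wkcm pqm cbloi ugjgh mdaml
Hunk 2: at line 3 remove [wkcm,pqm,cbloi] add [sxv,rhufg] -> 7 lines: gzjzn hgqs vaj sxv rhufg ugjgh mdaml
Hunk 3: at line 3 remove [sxv,rhufg] add [hhnqv] -> 6 lines: gzjzn hgqs vaj hhnqv ugjgh mdaml
Hunk 4: at line 2 remove [vaj,hhnqv,ugjgh] add [uov,stt,tol] -> 6 lines: gzjzn hgqs uov stt tol mdaml
Hunk 5: at line 4 remove [tol] add [uaaw] -> 6 lines: gzjzn hgqs uov stt uaaw mdaml
Hunk 6: at line 3 remove [stt] add [mvve] -> 6 lines: gzjzn hgqs uov mvve uaaw mdaml
Hunk 7: at line 2 remove [mvve] add [bghn,mliyu] -> 7 lines: gzjzn hgqs uov bghn mliyu uaaw mdaml
Final line count: 7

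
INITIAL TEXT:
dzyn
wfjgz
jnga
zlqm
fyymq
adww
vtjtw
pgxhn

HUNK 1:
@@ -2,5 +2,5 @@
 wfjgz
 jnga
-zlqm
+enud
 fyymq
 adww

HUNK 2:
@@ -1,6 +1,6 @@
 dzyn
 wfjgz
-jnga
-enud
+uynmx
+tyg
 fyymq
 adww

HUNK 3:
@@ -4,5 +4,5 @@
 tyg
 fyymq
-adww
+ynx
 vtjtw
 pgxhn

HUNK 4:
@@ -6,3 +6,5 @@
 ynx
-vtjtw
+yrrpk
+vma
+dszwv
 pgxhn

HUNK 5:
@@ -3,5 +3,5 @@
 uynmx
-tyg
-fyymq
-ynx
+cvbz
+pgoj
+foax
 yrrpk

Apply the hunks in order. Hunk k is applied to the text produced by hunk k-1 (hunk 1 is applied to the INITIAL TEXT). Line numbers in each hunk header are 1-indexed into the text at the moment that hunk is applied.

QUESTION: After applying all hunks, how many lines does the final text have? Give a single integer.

Answer: 10

Derivation:
Hunk 1: at line 2 remove [zlqm] add [enud] -> 8 lines: dzyn wfjgz jnga enud fyymq adww vtjtw pgxhn
Hunk 2: at line 1 remove [jnga,enud] add [uynmx,tyg] -> 8 lines: dzyn wfjgz uynmx tyg fyymq adww vtjtw pgxhn
Hunk 3: at line 4 remove [adww] add [ynx] -> 8 lines: dzyn wfjgz uynmx tyg fyymq ynx vtjtw pgxhn
Hunk 4: at line 6 remove [vtjtw] add [yrrpk,vma,dszwv] -> 10 lines: dzyn wfjgz uynmx tyg fyymq ynx yrrpk vma dszwv pgxhn
Hunk 5: at line 3 remove [tyg,fyymq,ynx] add [cvbz,pgoj,foax] -> 10 lines: dzyn wfjgz uynmx cvbz pgoj foax yrrpk vma dszwv pgxhn
Final line count: 10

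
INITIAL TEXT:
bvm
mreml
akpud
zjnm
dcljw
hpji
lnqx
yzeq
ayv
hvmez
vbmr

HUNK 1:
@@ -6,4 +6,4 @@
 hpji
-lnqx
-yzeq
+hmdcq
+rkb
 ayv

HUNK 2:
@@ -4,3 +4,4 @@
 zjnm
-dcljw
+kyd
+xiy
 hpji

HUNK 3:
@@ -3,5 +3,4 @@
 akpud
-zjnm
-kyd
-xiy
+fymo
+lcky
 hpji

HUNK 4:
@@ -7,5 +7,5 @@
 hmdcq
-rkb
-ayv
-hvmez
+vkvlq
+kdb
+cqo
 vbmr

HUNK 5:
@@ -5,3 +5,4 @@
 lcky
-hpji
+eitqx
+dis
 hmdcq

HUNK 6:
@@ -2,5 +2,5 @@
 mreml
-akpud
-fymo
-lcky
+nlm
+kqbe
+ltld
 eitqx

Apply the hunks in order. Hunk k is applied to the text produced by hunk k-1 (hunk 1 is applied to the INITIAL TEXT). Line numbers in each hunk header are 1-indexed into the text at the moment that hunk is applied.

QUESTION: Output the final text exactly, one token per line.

Hunk 1: at line 6 remove [lnqx,yzeq] add [hmdcq,rkb] -> 11 lines: bvm mreml akpud zjnm dcljw hpji hmdcq rkb ayv hvmez vbmr
Hunk 2: at line 4 remove [dcljw] add [kyd,xiy] -> 12 lines: bvm mreml akpud zjnm kyd xiy hpji hmdcq rkb ayv hvmez vbmr
Hunk 3: at line 3 remove [zjnm,kyd,xiy] add [fymo,lcky] -> 11 lines: bvm mreml akpud fymo lcky hpji hmdcq rkb ayv hvmez vbmr
Hunk 4: at line 7 remove [rkb,ayv,hvmez] add [vkvlq,kdb,cqo] -> 11 lines: bvm mreml akpud fymo lcky hpji hmdcq vkvlq kdb cqo vbmr
Hunk 5: at line 5 remove [hpji] add [eitqx,dis] -> 12 lines: bvm mreml akpud fymo lcky eitqx dis hmdcq vkvlq kdb cqo vbmr
Hunk 6: at line 2 remove [akpud,fymo,lcky] add [nlm,kqbe,ltld] -> 12 lines: bvm mreml nlm kqbe ltld eitqx dis hmdcq vkvlq kdb cqo vbmr

Answer: bvm
mreml
nlm
kqbe
ltld
eitqx
dis
hmdcq
vkvlq
kdb
cqo
vbmr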